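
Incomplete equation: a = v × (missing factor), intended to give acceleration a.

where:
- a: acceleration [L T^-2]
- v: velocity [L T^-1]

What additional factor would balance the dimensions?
1/t (inverse time), dimensions [T^-1]

a has dimensions [L T^-2] and v has dimensions [L T^-1].
The missing factor must have dimensions [L T^-2] / [L T^-1] = [T^-1], i.e. inverse time (1/t).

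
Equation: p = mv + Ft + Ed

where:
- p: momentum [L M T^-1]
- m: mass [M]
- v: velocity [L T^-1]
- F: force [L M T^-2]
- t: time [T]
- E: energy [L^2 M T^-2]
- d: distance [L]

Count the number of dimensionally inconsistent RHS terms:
1

LHS p: [L M T^-1]
- mv: [L M T^-1] ✓
- Ft: [L M T^-1] ✓
- Ed: [L^3 M T^-2] ✗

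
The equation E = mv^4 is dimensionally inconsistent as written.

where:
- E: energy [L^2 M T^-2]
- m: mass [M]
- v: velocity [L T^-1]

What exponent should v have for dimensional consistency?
The exponent of v should be 2: E = mv^2

The LHS E has dimensions [L^2 M T^-2]; v has dimensions [L T^-1].
As written, the RHS mv^4 (exponent 4 on v) has dimensions [L^4 M T^-4], which does not match.
With exponent 2, the RHS mv^2 has dimensions [L^2 M T^-2], matching the LHS.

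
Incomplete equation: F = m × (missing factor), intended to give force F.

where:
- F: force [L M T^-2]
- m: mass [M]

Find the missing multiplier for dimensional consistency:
a (acceleration), dimensions [L T^-2]

F has dimensions [L M T^-2] and m has dimensions [M].
The missing factor must have dimensions [L M T^-2] / [M] = [L T^-2], i.e. acceleration (a).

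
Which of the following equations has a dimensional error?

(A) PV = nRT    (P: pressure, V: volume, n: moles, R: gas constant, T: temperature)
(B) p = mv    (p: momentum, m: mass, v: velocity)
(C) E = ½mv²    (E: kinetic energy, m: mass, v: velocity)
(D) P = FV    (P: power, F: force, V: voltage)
(D) P = FV

The equation (D) P = FV is dimensionally incorrect.

LHS (P): [L^2 M T^-3]
RHS (FV): [I^-1 L^3 M^2 T^-5] ✗

The dimensions do not match. The other three equations balance.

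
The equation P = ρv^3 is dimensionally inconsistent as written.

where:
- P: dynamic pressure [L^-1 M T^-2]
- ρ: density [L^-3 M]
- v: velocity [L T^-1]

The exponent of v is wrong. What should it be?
The exponent of v should be 2: P = ρv^2

The LHS P has dimensions [L^-1 M T^-2]; v has dimensions [L T^-1].
As written, the RHS ρv^3 (exponent 3 on v) has dimensions [M T^-3], which does not match.
With exponent 2, the RHS ρv^2 has dimensions [L^-1 M T^-2], matching the LHS.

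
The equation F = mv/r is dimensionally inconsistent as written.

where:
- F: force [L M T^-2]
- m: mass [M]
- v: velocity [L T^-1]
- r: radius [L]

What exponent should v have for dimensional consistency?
The exponent of v should be 2: F = mv^2/r

The LHS F has dimensions [L M T^-2]; v has dimensions [L T^-1].
As written, the RHS mv/r (exponent 1 on v) has dimensions [M T^-1], which does not match.
With exponent 2, the RHS mv^2/r has dimensions [L M T^-2], matching the LHS.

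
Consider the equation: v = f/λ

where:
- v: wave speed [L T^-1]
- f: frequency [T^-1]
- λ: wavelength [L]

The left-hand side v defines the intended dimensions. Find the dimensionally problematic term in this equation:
The right-hand side term f/λ

v has dimensions [L T^-1], but f/λ has dimensions [L^-1 T^-1], so the term f/λ is dimensionally wrong for v.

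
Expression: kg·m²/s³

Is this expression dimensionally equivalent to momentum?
No

The expression kg·m²/s³ has dimensions [L^2 M T^-3], but momentum has dimensions [L M T^-1].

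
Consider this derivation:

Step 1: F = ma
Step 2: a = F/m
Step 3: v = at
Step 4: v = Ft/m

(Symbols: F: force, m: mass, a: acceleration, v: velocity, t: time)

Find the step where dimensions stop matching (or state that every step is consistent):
No step introduces an error — all steps are dimensionally consistent.

Step 1: F = ma → LHS [L M T^-2], RHS [L M T^-2] ✓
Step 2: a = F/m → LHS [L T^-2], RHS [L T^-2] ✓
Step 3: v = at → LHS [L T^-1], RHS [L T^-1] ✓
Step 4: v = Ft/m → LHS [L T^-1], RHS [L T^-1] ✓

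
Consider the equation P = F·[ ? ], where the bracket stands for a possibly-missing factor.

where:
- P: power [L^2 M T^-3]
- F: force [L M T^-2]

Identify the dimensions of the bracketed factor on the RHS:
[L T^-1] — velocity (e.g. v)

P has dimensions [L^2 M T^-3]; F has dimensions [L M T^-2].
The bracketed factor must supply [L^2 M T^-3] / [L M T^-2] = [L T^-1].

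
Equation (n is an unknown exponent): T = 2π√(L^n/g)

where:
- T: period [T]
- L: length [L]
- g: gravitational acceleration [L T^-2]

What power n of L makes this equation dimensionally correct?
n = 1

T has dimensions [T]; L has dimensions [L].
With n = 1: 2π√(L^1/g) has dimensions [T], matching the LHS ✓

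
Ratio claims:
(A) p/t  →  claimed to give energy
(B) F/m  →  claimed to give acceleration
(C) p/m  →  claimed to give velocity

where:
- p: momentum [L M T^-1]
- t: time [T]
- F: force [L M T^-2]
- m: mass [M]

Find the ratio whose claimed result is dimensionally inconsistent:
(A) p/t does not give energy

(A) p/t: [L M T^-2] ≠ energy [L^2 M T^-2] ✗
(B) F/m: [L T^-2] = acceleration [L T^-2] ✓
(C) p/m: [L T^-1] = velocity [L T^-1] ✓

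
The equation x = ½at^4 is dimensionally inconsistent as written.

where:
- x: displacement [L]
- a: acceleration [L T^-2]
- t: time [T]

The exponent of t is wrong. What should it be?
The exponent of t should be 2: x = ½at^2

The LHS x has dimensions [L]; t has dimensions [T].
As written, the RHS ½at^4 (exponent 4 on t) has dimensions [L T^2], which does not match.
With exponent 2, the RHS ½at^2 has dimensions [L], matching the LHS.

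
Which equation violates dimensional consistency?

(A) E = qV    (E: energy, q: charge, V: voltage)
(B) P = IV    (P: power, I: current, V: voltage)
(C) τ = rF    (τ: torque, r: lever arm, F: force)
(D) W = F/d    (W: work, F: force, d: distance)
(D) W = F/d

The equation (D) W = F/d is dimensionally incorrect.

LHS (W): [L^2 M T^-2]
RHS (F/d): [M T^-2] ✗

The dimensions do not match. The other three equations balance.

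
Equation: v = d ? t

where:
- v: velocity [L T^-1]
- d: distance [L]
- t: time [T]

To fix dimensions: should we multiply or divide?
division (÷): v = d ÷ t

v [L T^-1]; d [L]; t [T].
d × t → [L T] ✗
d ÷ t → [L T^-1] ✓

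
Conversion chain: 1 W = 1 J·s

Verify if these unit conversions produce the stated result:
The chain is incorrect (it contains an error).

Incorrect: Watt is J/s, not J·s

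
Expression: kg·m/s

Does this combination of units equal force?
No

The expression kg·m/s has dimensions [L M T^-1], but force has dimensions [L M T^-2].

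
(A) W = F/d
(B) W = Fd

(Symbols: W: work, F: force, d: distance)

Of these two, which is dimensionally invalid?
(A)

(A) W = F/d: LHS [L^2 M T^-2], RHS [M T^-2] ✗
(B) W = Fd: LHS [L^2 M T^-2], RHS [L^2 M T^-2] ✓

Expression (A) W = F/d is dimensionally incorrect.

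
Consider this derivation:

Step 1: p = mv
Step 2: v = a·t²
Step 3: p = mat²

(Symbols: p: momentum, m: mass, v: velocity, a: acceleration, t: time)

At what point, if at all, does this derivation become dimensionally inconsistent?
Step 2

Step 1: p = mv → LHS [L M T^-1], RHS [L M T^-1] ✓
Step 2: v = a·t² → LHS [L T^-1], RHS [L] ✗

The first dimensional inconsistency appears in step 2: v = a·t²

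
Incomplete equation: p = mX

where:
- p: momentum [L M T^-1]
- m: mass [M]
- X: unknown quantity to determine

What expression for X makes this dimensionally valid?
X = v (velocity), dimensions [L T^-1]

p has dimensions [L M T^-1]; the rest of the RHS (m) has dimensions [M].
So X must have dimensions [L T^-1] — X = v (velocity).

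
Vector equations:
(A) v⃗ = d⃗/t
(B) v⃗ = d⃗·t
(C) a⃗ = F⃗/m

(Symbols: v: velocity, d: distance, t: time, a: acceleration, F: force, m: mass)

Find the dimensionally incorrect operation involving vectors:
(B) v⃗ = d⃗·t

(A) v⃗ = d⃗/t: LHS [L T^-1], RHS [L T^-1] ✓ — displacement (vector) divided by time (scalar)
(B) v⃗ = d⃗·t: LHS [L T^-1], RHS [L T] ✗ — velocity is displacement per time; should be d⃗/t
(C) a⃗ = F⃗/m: LHS [L T^-2], RHS [L T^-2] ✓ — force (vector) divided by mass (scalar)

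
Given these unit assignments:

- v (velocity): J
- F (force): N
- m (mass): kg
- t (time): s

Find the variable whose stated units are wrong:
v

The variable v (velocity) should have units m/s, not J.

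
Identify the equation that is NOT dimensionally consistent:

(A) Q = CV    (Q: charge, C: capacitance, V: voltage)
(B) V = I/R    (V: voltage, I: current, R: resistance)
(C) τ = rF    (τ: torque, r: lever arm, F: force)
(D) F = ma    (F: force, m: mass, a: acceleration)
(B) V = I/R

The equation (B) V = I/R is dimensionally incorrect.

LHS (V): [I^-1 L^2 M T^-3]
RHS (I/R): [I^3 L^-2 M^-1 T^3] ✗

The dimensions do not match. The other three equations balance.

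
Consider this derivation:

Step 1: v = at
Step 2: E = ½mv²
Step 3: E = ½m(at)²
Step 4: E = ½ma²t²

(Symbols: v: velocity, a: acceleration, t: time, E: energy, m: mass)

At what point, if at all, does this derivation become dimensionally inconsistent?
No step introduces an error — all steps are dimensionally consistent.

Step 1: v = at → LHS [L T^-1], RHS [L T^-1] ✓
Step 2: E = ½mv² → LHS [L^2 M T^-2], RHS [L^2 M T^-2] ✓
Step 3: E = ½m(at)² → LHS [L^2 M T^-2], RHS [L^2 M T^-2] ✓
Step 4: E = ½ma²t² → LHS [L^2 M T^-2], RHS [L^2 M T^-2] ✓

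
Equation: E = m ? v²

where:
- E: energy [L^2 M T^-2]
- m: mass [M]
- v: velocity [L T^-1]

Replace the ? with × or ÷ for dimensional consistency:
multiplication (×): E = m × v²

E [L^2 M T^-2]; m [M]; v² [L^2 T^-2].
m × v² → [L^2 M T^-2] ✓
m ÷ v² → [L^-2 M T^2] ✗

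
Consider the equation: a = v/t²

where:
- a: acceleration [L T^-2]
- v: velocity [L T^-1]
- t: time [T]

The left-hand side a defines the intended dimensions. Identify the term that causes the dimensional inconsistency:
The right-hand side term v/t²

a has dimensions [L T^-2], but v/t² has dimensions [L T^-3], so the term v/t² is dimensionally wrong for a.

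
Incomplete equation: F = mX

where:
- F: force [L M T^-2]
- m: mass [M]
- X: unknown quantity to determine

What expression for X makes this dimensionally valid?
X = a (acceleration), dimensions [L T^-2]

F has dimensions [L M T^-2]; the rest of the RHS (m) has dimensions [M].
So X must have dimensions [L T^-2] — X = a (acceleration).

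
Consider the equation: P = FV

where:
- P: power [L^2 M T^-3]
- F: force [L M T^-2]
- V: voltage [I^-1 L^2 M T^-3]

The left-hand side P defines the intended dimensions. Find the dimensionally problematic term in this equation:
The right-hand side term FV

P has dimensions [L^2 M T^-3], but FV has dimensions [I^-1 L^3 M^2 T^-5], so the term FV is dimensionally wrong for P.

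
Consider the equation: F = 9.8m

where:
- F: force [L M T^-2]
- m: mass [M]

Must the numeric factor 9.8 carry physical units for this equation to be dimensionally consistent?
Yes

F has dimensions [L M T^-2], while m alone has dimensions [M]. For the equation to balance, the factor 9.8 must carry dimensions [L T^-2] — it is a dimensional constant (a numerical value of a physical quantity with its units suppressed), not a pure number.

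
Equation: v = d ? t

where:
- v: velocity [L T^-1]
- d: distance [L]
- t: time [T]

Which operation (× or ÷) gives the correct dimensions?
division (÷): v = d ÷ t

v [L T^-1]; d [L]; t [T].
d × t → [L T] ✗
d ÷ t → [L T^-1] ✓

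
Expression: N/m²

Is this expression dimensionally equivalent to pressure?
Yes

The expression N/m² has dimensions [L^-1 M T^-2], which is exactly pressure [L^-1 M T^-2].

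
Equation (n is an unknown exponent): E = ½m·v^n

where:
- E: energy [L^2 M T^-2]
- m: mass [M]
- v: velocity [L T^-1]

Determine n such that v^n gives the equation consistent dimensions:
n = 2

E has dimensions [L^2 M T^-2]; v has dimensions [L T^-1].
The rest of the RHS has dimensions [M], so v^n must supply [L^2 T^-2].
With n = 2: ½m·v^2 has dimensions [L^2 M T^-2], matching the LHS ✓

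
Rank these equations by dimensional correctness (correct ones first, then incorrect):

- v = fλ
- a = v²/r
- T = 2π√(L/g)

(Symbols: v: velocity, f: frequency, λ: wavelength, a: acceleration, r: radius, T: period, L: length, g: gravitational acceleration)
Dimensionally correct: v = fλ, a = v²/r, T = 2π√(L/g)
Dimensionally incorrect: none
Ordered (correct first, then incorrect): v = fλ, a = v²/r, T = 2π√(L/g)

- v = fλ: LHS [L T^-1], RHS [L T^-1] → correct ✓
- a = v²/r: LHS [L T^-2], RHS [L T^-2] → correct ✓
- T = 2π√(L/g): LHS [T], RHS [T] → correct ✓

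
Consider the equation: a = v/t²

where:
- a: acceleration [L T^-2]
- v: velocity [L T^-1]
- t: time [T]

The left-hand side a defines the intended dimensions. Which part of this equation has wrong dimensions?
The right-hand side term v/t²

a has dimensions [L T^-2], but v/t² has dimensions [L T^-3], so the term v/t² is dimensionally wrong for a.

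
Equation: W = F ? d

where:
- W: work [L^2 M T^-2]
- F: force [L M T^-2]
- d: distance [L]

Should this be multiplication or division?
multiplication (×): W = F × d

W [L^2 M T^-2]; F [L M T^-2]; d [L].
F × d → [L^2 M T^-2] ✓
F ÷ d → [M T^-2] ✗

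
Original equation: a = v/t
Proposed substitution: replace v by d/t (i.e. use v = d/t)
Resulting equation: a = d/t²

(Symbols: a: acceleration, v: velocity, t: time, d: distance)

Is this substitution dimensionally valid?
Yes

[v] = [L T^-1] and [d/t] = [L T^-1]. These match, so the substitution replaces a quantity by one of the same dimensions and the result a = d/t² has LHS [L T^-2] vs RHS [L T^-2] — still consistent.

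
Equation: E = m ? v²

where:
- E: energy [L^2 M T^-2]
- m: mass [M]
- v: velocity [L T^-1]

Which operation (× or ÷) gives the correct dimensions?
multiplication (×): E = m × v²

E [L^2 M T^-2]; m [M]; v² [L^2 T^-2].
m × v² → [L^2 M T^-2] ✓
m ÷ v² → [L^-2 M T^2] ✗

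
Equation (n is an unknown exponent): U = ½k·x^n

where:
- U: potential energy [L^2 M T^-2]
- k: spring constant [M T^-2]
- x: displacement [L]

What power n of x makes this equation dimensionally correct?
n = 2

U has dimensions [L^2 M T^-2]; x has dimensions [L].
The rest of the RHS has dimensions [M T^-2], so x^n must supply [L^2].
With n = 2: ½k·x^2 has dimensions [L^2 M T^-2], matching the LHS ✓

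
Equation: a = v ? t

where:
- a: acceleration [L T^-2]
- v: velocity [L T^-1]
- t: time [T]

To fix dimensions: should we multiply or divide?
division (÷): a = v ÷ t

a [L T^-2]; v [L T^-1]; t [T].
v × t → [L] ✗
v ÷ t → [L T^-2] ✓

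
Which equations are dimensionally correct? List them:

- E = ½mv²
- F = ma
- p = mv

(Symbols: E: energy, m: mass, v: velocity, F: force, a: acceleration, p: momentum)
Dimensionally correct: E = ½mv², F = ma, p = mv
Dimensionally incorrect: none
Ordered (correct first, then incorrect): E = ½mv², F = ma, p = mv

- E = ½mv²: LHS [L^2 M T^-2], RHS [L^2 M T^-2] → correct ✓
- F = ma: LHS [L M T^-2], RHS [L M T^-2] → correct ✓
- p = mv: LHS [L M T^-1], RHS [L M T^-1] → correct ✓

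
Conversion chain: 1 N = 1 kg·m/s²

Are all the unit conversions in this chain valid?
The chain is correct (no errors).

Correct: Newton is defined as kg·m/s²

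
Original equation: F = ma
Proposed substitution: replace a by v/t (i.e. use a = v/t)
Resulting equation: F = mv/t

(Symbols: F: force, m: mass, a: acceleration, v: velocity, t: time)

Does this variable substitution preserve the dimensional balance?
Yes

[a] = [L T^-2] and [v/t] = [L T^-2]. These match, so the substitution replaces a quantity by one of the same dimensions and the result F = mv/t has LHS [L M T^-2] vs RHS [L M T^-2] — still consistent.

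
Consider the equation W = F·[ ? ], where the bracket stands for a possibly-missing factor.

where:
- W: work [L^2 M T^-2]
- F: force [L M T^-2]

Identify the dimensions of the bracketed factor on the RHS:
[L] — length (e.g. a distance d)

W has dimensions [L^2 M T^-2]; F has dimensions [L M T^-2].
The bracketed factor must supply [L^2 M T^-2] / [L M T^-2] = [L].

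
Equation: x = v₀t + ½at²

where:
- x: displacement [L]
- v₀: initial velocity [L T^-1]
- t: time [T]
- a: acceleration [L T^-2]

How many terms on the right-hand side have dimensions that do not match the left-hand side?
0

LHS x: [L]
- v₀t: [L] ✓
- ½at²: [L] ✓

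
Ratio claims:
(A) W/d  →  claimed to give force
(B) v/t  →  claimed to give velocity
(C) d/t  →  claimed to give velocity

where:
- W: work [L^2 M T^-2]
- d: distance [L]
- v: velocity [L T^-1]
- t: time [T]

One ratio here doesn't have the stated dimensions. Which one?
(B) v/t does not give velocity

(A) W/d: [L M T^-2] = force [L M T^-2] ✓
(B) v/t: [L T^-2] ≠ velocity [L T^-1] ✗
(C) d/t: [L T^-1] = velocity [L T^-1] ✓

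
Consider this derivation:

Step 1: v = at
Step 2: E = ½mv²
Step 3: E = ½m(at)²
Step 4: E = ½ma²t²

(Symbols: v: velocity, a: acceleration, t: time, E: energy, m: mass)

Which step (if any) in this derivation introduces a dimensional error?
No step introduces an error — all steps are dimensionally consistent.

Step 1: v = at → LHS [L T^-1], RHS [L T^-1] ✓
Step 2: E = ½mv² → LHS [L^2 M T^-2], RHS [L^2 M T^-2] ✓
Step 3: E = ½m(at)² → LHS [L^2 M T^-2], RHS [L^2 M T^-2] ✓
Step 4: E = ½ma²t² → LHS [L^2 M T^-2], RHS [L^2 M T^-2] ✓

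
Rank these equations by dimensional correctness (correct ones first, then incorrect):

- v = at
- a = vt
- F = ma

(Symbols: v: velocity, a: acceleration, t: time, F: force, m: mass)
Dimensionally correct: v = at, F = ma
Dimensionally incorrect: a = vt
Ordered (correct first, then incorrect): v = at, F = ma, a = vt

- v = at: LHS [L T^-1], RHS [L T^-1] → correct ✓
- a = vt: LHS [L T^-2], RHS [L] → incorrect ✗
- F = ma: LHS [L M T^-2], RHS [L M T^-2] → correct ✓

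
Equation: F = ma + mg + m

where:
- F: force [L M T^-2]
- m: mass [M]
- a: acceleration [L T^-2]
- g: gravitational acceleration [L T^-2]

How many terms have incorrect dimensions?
1

LHS F: [L M T^-2]
- ma: [L M T^-2] ✓
- mg: [L M T^-2] ✓
- m: [M] ✗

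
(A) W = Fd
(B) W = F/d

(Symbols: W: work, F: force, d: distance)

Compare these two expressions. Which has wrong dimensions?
(B)

(A) W = Fd: LHS [L^2 M T^-2], RHS [L^2 M T^-2] ✓
(B) W = F/d: LHS [L^2 M T^-2], RHS [M T^-2] ✗

Expression (B) W = F/d is dimensionally incorrect.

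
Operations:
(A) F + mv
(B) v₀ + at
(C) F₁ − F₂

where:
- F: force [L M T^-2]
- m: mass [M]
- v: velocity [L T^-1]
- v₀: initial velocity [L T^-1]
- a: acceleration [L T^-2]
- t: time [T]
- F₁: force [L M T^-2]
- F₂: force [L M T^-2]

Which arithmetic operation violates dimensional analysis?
(A) F + mv

(A) F + mv: F [L M T^-2] and mv [L M T^-1] — different dimensions cannot be added/subtracted ✗
(B) v₀ + at: v₀ [L T^-1] and at [L T^-1] — same dimensions ✓
(C) F₁ − F₂: F₁ [L M T^-2] and F₂ [L M T^-2] — same dimensions ✓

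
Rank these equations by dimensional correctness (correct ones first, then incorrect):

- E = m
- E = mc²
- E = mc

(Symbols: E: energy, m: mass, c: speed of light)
Dimensionally correct: E = mc²
Dimensionally incorrect: E = m, E = mc
Ordered (correct first, then incorrect): E = mc², E = m, E = mc

- E = m: LHS [L^2 M T^-2], RHS [M] → incorrect ✗
- E = mc²: LHS [L^2 M T^-2], RHS [L^2 M T^-2] → correct ✓
- E = mc: LHS [L^2 M T^-2], RHS [L M T^-1] → incorrect ✗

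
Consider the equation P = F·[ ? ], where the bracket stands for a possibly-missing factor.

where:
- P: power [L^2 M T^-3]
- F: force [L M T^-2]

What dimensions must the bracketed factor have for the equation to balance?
[L T^-1] — velocity (e.g. v)

P has dimensions [L^2 M T^-3]; F has dimensions [L M T^-2].
The bracketed factor must supply [L^2 M T^-3] / [L M T^-2] = [L T^-1].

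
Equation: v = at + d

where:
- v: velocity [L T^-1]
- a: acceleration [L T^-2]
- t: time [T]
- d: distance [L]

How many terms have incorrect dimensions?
1

LHS v: [L T^-1]
- at: [L T^-1] ✓
- d: [L] ✗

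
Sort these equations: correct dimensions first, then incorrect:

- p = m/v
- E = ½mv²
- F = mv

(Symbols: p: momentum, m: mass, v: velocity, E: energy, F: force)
Dimensionally correct: E = ½mv²
Dimensionally incorrect: p = m/v, F = mv
Ordered (correct first, then incorrect): E = ½mv², p = m/v, F = mv

- p = m/v: LHS [L M T^-1], RHS [L^-1 M T] → incorrect ✗
- E = ½mv²: LHS [L^2 M T^-2], RHS [L^2 M T^-2] → correct ✓
- F = mv: LHS [L M T^-2], RHS [L M T^-1] → incorrect ✗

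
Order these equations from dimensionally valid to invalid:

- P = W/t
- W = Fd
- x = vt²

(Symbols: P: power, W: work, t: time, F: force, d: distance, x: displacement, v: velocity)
Dimensionally correct: P = W/t, W = Fd
Dimensionally incorrect: x = vt²
Ordered (correct first, then incorrect): P = W/t, W = Fd, x = vt²

- P = W/t: LHS [L^2 M T^-3], RHS [L^2 M T^-3] → correct ✓
- W = Fd: LHS [L^2 M T^-2], RHS [L^2 M T^-2] → correct ✓
- x = vt²: LHS [L], RHS [L T] → incorrect ✗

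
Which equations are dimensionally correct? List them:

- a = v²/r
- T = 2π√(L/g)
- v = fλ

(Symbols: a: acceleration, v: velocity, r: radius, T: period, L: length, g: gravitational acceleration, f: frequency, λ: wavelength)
Dimensionally correct: a = v²/r, T = 2π√(L/g), v = fλ
Dimensionally incorrect: none
Ordered (correct first, then incorrect): a = v²/r, T = 2π√(L/g), v = fλ

- a = v²/r: LHS [L T^-2], RHS [L T^-2] → correct ✓
- T = 2π√(L/g): LHS [T], RHS [T] → correct ✓
- v = fλ: LHS [L T^-1], RHS [L T^-1] → correct ✓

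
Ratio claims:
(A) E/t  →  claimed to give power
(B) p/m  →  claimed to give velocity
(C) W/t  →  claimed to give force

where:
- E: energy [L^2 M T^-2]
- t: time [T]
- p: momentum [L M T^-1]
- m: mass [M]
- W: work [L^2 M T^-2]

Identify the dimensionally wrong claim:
(C) W/t does not give force

(A) E/t: [L^2 M T^-3] = power [L^2 M T^-3] ✓
(B) p/m: [L T^-1] = velocity [L T^-1] ✓
(C) W/t: [L^2 M T^-3] ≠ force [L M T^-2] ✗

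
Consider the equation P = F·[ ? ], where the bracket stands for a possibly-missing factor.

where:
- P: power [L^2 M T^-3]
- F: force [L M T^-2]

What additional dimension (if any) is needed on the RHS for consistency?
[L T^-1] — velocity (e.g. v)

P has dimensions [L^2 M T^-3]; F has dimensions [L M T^-2].
The bracketed factor must supply [L^2 M T^-3] / [L M T^-2] = [L T^-1].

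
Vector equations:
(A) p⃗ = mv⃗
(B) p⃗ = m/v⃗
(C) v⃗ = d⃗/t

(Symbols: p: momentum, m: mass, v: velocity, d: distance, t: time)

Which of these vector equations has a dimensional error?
(B) p⃗ = m/v⃗

(A) p⃗ = mv⃗: LHS [L M T^-1], RHS [L M T^-1] ✓ — mass (scalar) times velocity (vector)
(B) p⃗ = m/v⃗: LHS [L M T^-1], RHS [L^-1 M T] ✗ — momentum is mass times velocity; should be mv⃗ (and division by a vector is undefined)
(C) v⃗ = d⃗/t: LHS [L T^-1], RHS [L T^-1] ✓ — displacement (vector) divided by time (scalar)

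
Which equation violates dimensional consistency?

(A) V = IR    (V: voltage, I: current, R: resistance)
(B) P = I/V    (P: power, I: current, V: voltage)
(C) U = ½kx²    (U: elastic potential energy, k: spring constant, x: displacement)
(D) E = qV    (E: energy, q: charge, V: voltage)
(B) P = I/V

The equation (B) P = I/V is dimensionally incorrect.

LHS (P): [L^2 M T^-3]
RHS (I/V): [I^2 L^-2 M^-1 T^3] ✗

The dimensions do not match. The other three equations balance.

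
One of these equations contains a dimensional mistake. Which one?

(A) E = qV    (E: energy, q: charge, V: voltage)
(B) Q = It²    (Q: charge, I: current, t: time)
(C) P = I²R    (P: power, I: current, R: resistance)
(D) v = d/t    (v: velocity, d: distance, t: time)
(B) Q = It²

The equation (B) Q = It² is dimensionally incorrect.

LHS (Q): [I T]
RHS (It²): [I T^2] ✗

The dimensions do not match. The other three equations balance.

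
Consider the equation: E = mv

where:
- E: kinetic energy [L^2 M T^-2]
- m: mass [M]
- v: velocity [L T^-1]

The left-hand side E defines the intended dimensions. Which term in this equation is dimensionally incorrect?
The right-hand side term mv

E has dimensions [L^2 M T^-2], but mv has dimensions [L M T^-1], so the term mv is dimensionally wrong for E.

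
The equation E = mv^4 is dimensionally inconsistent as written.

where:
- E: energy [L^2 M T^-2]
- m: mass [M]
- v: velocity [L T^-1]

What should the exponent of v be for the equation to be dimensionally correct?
The exponent of v should be 2: E = mv^2

The LHS E has dimensions [L^2 M T^-2]; v has dimensions [L T^-1].
As written, the RHS mv^4 (exponent 4 on v) has dimensions [L^4 M T^-4], which does not match.
With exponent 2, the RHS mv^2 has dimensions [L^2 M T^-2], matching the LHS.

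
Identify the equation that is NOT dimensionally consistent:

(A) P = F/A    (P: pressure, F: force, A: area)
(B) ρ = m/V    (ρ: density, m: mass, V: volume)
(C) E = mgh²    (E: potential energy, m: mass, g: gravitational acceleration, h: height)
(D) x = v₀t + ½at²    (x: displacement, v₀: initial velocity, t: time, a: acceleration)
(C) E = mgh²

The equation (C) E = mgh² is dimensionally incorrect.

LHS (E): [L^2 M T^-2]
RHS (mgh²): [L^3 M T^-2] ✗

The dimensions do not match. The other three equations balance.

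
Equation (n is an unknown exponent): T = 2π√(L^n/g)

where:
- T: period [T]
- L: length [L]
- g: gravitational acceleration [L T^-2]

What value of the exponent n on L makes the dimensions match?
n = 1

T has dimensions [T]; L has dimensions [L].
With n = 1: 2π√(L^1/g) has dimensions [T], matching the LHS ✓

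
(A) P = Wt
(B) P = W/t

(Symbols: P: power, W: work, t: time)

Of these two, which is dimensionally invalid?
(A)

(A) P = Wt: LHS [L^2 M T^-3], RHS [L^2 M T^-1] ✗
(B) P = W/t: LHS [L^2 M T^-3], RHS [L^2 M T^-3] ✓

Expression (A) P = Wt is dimensionally incorrect.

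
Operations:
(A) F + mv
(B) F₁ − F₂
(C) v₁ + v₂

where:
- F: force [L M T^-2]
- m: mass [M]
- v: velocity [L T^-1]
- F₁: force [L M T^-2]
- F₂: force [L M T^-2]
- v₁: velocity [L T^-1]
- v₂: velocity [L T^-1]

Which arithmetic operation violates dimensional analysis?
(A) F + mv

(A) F + mv: F [L M T^-2] and mv [L M T^-1] — different dimensions cannot be added/subtracted ✗
(B) F₁ − F₂: F₁ [L M T^-2] and F₂ [L M T^-2] — same dimensions ✓
(C) v₁ + v₂: v₁ [L T^-1] and v₂ [L T^-1] — same dimensions ✓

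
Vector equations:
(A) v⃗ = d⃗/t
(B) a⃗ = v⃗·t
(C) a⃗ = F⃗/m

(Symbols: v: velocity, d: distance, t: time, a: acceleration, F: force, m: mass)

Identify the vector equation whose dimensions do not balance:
(B) a⃗ = v⃗·t

(A) v⃗ = d⃗/t: LHS [L T^-1], RHS [L T^-1] ✓ — displacement (vector) divided by time (scalar)
(B) a⃗ = v⃗·t: LHS [L T^-2], RHS [L] ✗ — acceleration is velocity per time; should be v⃗/t
(C) a⃗ = F⃗/m: LHS [L T^-2], RHS [L T^-2] ✓ — force (vector) divided by mass (scalar)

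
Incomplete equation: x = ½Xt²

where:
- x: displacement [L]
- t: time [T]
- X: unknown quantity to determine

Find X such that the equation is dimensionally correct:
X = a (acceleration), dimensions [L T^-2]

x has dimensions [L]; the rest of the RHS (½ t²) has dimensions [T^2].
So X must have dimensions [L T^-2] — X = a (acceleration).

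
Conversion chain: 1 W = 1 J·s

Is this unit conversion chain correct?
The chain is incorrect (it contains an error).

Incorrect: Watt is J/s, not J·s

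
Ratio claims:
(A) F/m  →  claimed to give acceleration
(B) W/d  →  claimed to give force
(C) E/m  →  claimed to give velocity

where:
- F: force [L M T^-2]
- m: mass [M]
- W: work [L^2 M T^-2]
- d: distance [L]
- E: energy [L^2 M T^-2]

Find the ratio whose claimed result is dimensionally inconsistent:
(C) E/m does not give velocity

(A) F/m: [L T^-2] = acceleration [L T^-2] ✓
(B) W/d: [L M T^-2] = force [L M T^-2] ✓
(C) E/m: [L^2 T^-2] ≠ velocity [L T^-1] ✗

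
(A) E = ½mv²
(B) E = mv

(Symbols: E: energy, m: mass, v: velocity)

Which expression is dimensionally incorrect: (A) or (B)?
(B)

(A) E = ½mv²: LHS [L^2 M T^-2], RHS [L^2 M T^-2] ✓
(B) E = mv: LHS [L^2 M T^-2], RHS [L M T^-1] ✗

Expression (B) E = mv is dimensionally incorrect.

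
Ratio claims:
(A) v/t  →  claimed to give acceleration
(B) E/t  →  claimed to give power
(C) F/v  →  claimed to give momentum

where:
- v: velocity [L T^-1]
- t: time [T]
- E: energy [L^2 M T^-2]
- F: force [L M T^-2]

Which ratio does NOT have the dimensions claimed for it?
(C) F/v does not give momentum

(A) v/t: [L T^-2] = acceleration [L T^-2] ✓
(B) E/t: [L^2 M T^-3] = power [L^2 M T^-3] ✓
(C) F/v: [M T^-1] ≠ momentum [L M T^-1] ✗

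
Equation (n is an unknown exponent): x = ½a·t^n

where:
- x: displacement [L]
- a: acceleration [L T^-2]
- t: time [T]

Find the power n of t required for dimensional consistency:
n = 2

x has dimensions [L]; t has dimensions [T].
The rest of the RHS has dimensions [L T^-2], so t^n must supply [T^2].
With n = 2: ½a·t^2 has dimensions [L], matching the LHS ✓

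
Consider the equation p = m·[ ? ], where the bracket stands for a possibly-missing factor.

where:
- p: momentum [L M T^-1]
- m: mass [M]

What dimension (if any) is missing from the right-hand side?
[L T^-1] — velocity (e.g. v)

p has dimensions [L M T^-1]; m has dimensions [M].
The bracketed factor must supply [L M T^-1] / [M] = [L T^-1].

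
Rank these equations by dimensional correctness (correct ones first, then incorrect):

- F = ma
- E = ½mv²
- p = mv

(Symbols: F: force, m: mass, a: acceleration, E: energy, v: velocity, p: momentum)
Dimensionally correct: F = ma, E = ½mv², p = mv
Dimensionally incorrect: none
Ordered (correct first, then incorrect): F = ma, E = ½mv², p = mv

- F = ma: LHS [L M T^-2], RHS [L M T^-2] → correct ✓
- E = ½mv²: LHS [L^2 M T^-2], RHS [L^2 M T^-2] → correct ✓
- p = mv: LHS [L M T^-1], RHS [L M T^-1] → correct ✓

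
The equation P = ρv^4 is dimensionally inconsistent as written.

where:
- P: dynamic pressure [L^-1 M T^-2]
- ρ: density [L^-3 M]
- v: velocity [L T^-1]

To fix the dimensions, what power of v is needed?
The exponent of v should be 2: P = ρv^2

The LHS P has dimensions [L^-1 M T^-2]; v has dimensions [L T^-1].
As written, the RHS ρv^4 (exponent 4 on v) has dimensions [L M T^-4], which does not match.
With exponent 2, the RHS ρv^2 has dimensions [L^-1 M T^-2], matching the LHS.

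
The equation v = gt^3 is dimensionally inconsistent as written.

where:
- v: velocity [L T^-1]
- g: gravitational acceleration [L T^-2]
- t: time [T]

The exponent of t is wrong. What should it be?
The exponent of t should be 1: v = gt

The LHS v has dimensions [L T^-1]; t has dimensions [T].
As written, the RHS gt^3 (exponent 3 on t) has dimensions [L T], which does not match.
With exponent 1, the RHS gt has dimensions [L T^-1], matching the LHS.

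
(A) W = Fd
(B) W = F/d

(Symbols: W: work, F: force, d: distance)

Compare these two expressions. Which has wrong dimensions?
(B)

(A) W = Fd: LHS [L^2 M T^-2], RHS [L^2 M T^-2] ✓
(B) W = F/d: LHS [L^2 M T^-2], RHS [M T^-2] ✗

Expression (B) W = F/d is dimensionally incorrect.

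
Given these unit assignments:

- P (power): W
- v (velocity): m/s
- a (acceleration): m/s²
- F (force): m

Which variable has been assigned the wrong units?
F

The variable F (force) should have units N, not m.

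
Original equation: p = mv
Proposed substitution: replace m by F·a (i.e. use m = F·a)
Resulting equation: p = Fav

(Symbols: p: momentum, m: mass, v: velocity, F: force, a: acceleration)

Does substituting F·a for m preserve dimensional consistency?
No

[m] = [M] and [F·a] = [L^2 M T^-4]. These differ, so the substitution replaces a quantity by one of different dimensions and the result p = Fav has LHS [L M T^-1] vs RHS [L^3 M T^-5] — inconsistent.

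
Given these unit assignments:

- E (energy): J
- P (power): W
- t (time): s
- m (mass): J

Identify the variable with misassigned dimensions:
m

The variable m (mass) should have units kg, not J.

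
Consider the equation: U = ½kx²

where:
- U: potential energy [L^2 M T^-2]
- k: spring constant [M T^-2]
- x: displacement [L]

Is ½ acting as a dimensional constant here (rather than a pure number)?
No

U has dimensions [L^2 M T^-2] and kx² already has dimensions [L^2 M T^-2], so the equation balances without ½ contributing any dimensions. ½ is a pure (dimensionless) number; changing or removing it would not affect dimensional consistency.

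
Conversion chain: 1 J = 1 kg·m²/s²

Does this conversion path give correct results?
The chain is correct (no errors).

Correct: Joule is defined as kg·m²/s²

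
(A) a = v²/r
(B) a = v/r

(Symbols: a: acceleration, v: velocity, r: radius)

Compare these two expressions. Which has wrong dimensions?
(B)

(A) a = v²/r: LHS [L T^-2], RHS [L T^-2] ✓
(B) a = v/r: LHS [L T^-2], RHS [T^-1] ✗

Expression (B) a = v/r is dimensionally incorrect.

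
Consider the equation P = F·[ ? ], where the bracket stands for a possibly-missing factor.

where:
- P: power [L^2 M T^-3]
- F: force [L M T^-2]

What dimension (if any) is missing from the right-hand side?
[L T^-1] — velocity (e.g. v)

P has dimensions [L^2 M T^-3]; F has dimensions [L M T^-2].
The bracketed factor must supply [L^2 M T^-3] / [L M T^-2] = [L T^-1].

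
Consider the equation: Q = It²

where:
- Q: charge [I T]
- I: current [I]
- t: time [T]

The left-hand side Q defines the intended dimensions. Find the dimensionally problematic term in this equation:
The right-hand side term It²

Q has dimensions [I T], but It² has dimensions [I T^2], so the term It² is dimensionally wrong for Q.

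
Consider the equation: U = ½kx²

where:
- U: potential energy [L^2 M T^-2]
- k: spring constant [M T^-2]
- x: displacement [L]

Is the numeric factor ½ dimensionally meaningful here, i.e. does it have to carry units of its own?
No

U has dimensions [L^2 M T^-2] and kx² already has dimensions [L^2 M T^-2], so the equation balances without ½ contributing any dimensions. ½ is a pure (dimensionless) number; changing or removing it would not affect dimensional consistency.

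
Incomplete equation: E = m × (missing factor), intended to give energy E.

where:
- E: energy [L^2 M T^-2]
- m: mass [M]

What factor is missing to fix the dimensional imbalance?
v² (velocity squared), dimensions [L^2 T^-2]

E has dimensions [L^2 M T^-2] and m has dimensions [M].
The missing factor must have dimensions [L^2 M T^-2] / [M] = [L^2 T^-2], i.e. velocity squared (v²).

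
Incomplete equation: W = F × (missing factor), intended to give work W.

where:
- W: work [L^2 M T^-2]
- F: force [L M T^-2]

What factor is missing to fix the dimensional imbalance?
d (distance), dimensions [L]

W has dimensions [L^2 M T^-2] and F has dimensions [L M T^-2].
The missing factor must have dimensions [L^2 M T^-2] / [L M T^-2] = [L], i.e. distance (d).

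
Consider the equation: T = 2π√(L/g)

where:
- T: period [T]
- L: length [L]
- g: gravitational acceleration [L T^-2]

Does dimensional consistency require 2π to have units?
No

T has dimensions [T] and √(L/g) already has dimensions [T], so the equation balances without 2π contributing any dimensions. 2π is a pure (dimensionless) number; changing or removing it would not affect dimensional consistency.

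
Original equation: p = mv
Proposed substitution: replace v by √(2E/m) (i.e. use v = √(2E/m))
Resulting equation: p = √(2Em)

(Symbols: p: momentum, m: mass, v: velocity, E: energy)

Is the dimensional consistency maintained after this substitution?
Yes

[v] = [L T^-1] and [√(2E/m)] = [L T^-1]. These match, so the substitution replaces a quantity by one of the same dimensions and the result p = √(2Em) has LHS [L M T^-1] vs RHS [L M T^-1] — still consistent.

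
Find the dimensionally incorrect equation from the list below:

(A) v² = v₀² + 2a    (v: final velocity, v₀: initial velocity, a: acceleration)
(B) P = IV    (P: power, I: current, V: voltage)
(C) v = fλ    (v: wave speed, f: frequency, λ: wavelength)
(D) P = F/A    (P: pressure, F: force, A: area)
(A) v² = v₀² + 2a

The equation (A) v² = v₀² + 2a is dimensionally incorrect.

LHS (v²): [L^2 T^-2]
RHS terms:
  - v₀²: [L^2 T^-2] ✓
  - 2a: [L T^-2] ✗ (does not match LHS)

The dimensions do not match. The other three equations balance.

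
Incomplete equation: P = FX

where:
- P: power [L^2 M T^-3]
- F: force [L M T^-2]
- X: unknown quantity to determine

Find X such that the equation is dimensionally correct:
X = v (velocity), dimensions [L T^-1]

P has dimensions [L^2 M T^-3]; the rest of the RHS (F) has dimensions [L M T^-2].
So X must have dimensions [L T^-1] — X = v (velocity).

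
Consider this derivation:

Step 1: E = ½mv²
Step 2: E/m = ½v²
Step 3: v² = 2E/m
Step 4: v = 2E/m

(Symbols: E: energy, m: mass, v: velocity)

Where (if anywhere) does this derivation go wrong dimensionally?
Step 4

Step 1: E = ½mv² → LHS [L^2 M T^-2], RHS [L^2 M T^-2] ✓
Step 2: E/m = ½v² → LHS [L^2 T^-2], RHS [L^2 T^-2] ✓
Step 3: v² = 2E/m → LHS [L^2 T^-2], RHS [L^2 T^-2] ✓
Step 4: v = 2E/m → LHS [L T^-1], RHS [L^2 T^-2] ✗

The first dimensional inconsistency appears in step 4: v = 2E/m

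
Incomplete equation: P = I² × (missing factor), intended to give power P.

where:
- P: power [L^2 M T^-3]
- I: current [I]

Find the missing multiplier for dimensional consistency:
R (resistance), dimensions [I^-2 L^2 M T^-3]

P has dimensions [L^2 M T^-3] and I² has dimensions [I^2].
The missing factor must have dimensions [L^2 M T^-3] / [I^2] = [I^-2 L^2 M T^-3], i.e. resistance (R).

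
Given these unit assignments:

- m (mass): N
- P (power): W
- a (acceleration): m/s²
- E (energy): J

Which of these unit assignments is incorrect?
m

The variable m (mass) should have units kg, not N.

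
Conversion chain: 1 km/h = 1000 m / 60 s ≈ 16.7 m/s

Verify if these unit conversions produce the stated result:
The chain is incorrect (it contains an error).

Incorrect: 1 h = 3600 s, not 60 s (1 km/h ≈ 0.278 m/s)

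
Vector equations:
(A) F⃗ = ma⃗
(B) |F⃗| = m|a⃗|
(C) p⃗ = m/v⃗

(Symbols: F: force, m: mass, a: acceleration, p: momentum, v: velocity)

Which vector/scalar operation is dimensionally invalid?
(C) p⃗ = m/v⃗

(A) F⃗ = ma⃗: LHS [L M T^-2], RHS [L M T^-2] ✓ — Force and acceleration are vectors, mass is a scalar
(B) |F⃗| = m|a⃗|: LHS [L M T^-2], RHS [L M T^-2] ✓ — magnitudes of vectors are scalars
(C) p⃗ = m/v⃗: LHS [L M T^-1], RHS [L^-1 M T] ✗ — momentum is mass times velocity; should be mv⃗ (and division by a vector is undefined)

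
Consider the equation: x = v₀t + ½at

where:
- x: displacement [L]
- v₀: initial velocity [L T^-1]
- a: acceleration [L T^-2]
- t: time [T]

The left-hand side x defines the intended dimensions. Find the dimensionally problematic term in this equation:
The term ½at

Checking each RHS term against the LHS:
- v₀t: [L] — matches x [L] ✓
- ½at: [L T^-1] — does NOT match x [L] ✗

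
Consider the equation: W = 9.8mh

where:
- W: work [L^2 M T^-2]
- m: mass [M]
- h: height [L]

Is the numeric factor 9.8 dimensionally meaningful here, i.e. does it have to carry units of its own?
Yes

W has dimensions [L^2 M T^-2], while mh alone has dimensions [L M]. For the equation to balance, the factor 9.8 must carry dimensions [L T^-2] — it is a dimensional constant (a numerical value of a physical quantity with its units suppressed), not a pure number.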